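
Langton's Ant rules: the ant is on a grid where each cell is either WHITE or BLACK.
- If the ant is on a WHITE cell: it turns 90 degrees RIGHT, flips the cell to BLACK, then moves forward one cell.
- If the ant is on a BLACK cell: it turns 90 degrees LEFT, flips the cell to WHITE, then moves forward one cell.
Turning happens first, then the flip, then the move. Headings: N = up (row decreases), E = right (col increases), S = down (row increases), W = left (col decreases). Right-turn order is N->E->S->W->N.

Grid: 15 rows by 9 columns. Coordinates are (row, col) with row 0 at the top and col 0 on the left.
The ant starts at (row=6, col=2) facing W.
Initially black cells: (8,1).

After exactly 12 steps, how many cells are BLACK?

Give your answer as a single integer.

Answer: 9

Derivation:
Step 1: on WHITE (6,2): turn R to N, flip to black, move to (5,2). |black|=2
Step 2: on WHITE (5,2): turn R to E, flip to black, move to (5,3). |black|=3
Step 3: on WHITE (5,3): turn R to S, flip to black, move to (6,3). |black|=4
Step 4: on WHITE (6,3): turn R to W, flip to black, move to (6,2). |black|=5
Step 5: on BLACK (6,2): turn L to S, flip to white, move to (7,2). |black|=4
Step 6: on WHITE (7,2): turn R to W, flip to black, move to (7,1). |black|=5
Step 7: on WHITE (7,1): turn R to N, flip to black, move to (6,1). |black|=6
Step 8: on WHITE (6,1): turn R to E, flip to black, move to (6,2). |black|=7
Step 9: on WHITE (6,2): turn R to S, flip to black, move to (7,2). |black|=8
Step 10: on BLACK (7,2): turn L to E, flip to white, move to (7,3). |black|=7
Step 11: on WHITE (7,3): turn R to S, flip to black, move to (8,3). |black|=8
Step 12: on WHITE (8,3): turn R to W, flip to black, move to (8,2). |black|=9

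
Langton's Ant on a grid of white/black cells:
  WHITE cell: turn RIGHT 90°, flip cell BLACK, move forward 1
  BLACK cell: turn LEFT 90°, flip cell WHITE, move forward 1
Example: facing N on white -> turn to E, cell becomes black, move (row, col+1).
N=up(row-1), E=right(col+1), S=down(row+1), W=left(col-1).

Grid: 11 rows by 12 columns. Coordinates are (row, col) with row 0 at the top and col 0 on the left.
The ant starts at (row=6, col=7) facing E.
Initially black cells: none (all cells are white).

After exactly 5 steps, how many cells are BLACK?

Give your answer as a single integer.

Step 1: on WHITE (6,7): turn R to S, flip to black, move to (7,7). |black|=1
Step 2: on WHITE (7,7): turn R to W, flip to black, move to (7,6). |black|=2
Step 3: on WHITE (7,6): turn R to N, flip to black, move to (6,6). |black|=3
Step 4: on WHITE (6,6): turn R to E, flip to black, move to (6,7). |black|=4
Step 5: on BLACK (6,7): turn L to N, flip to white, move to (5,7). |black|=3

Answer: 3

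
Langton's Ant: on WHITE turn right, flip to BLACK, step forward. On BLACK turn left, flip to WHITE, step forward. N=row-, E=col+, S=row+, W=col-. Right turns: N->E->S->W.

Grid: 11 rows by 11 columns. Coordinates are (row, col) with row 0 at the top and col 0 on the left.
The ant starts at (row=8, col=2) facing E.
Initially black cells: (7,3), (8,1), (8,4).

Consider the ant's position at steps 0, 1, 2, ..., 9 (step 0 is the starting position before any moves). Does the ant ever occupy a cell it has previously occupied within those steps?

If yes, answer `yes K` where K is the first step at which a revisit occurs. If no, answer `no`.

Answer: yes 7

Derivation:
Step 1: on WHITE (8,2): turn R to S, flip to black, move to (9,2). |black|=4 — new cell
Step 2: on WHITE (9,2): turn R to W, flip to black, move to (9,1). |black|=5 — new cell
Step 3: on WHITE (9,1): turn R to N, flip to black, move to (8,1). |black|=6 — new cell
Step 4: on BLACK (8,1): turn L to W, flip to white, move to (8,0). |black|=5 — new cell
Step 5: on WHITE (8,0): turn R to N, flip to black, move to (7,0). |black|=6 — new cell
Step 6: on WHITE (7,0): turn R to E, flip to black, move to (7,1). |black|=7 — new cell
Step 7: on WHITE (7,1): turn R to S, flip to black, move to (8,1). |black|=8 — REVISIT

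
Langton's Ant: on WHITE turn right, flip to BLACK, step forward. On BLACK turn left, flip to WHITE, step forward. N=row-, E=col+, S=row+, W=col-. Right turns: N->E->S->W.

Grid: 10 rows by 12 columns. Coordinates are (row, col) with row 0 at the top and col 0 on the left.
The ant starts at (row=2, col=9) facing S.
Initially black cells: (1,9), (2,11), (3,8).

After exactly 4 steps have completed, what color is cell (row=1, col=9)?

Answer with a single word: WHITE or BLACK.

Answer: WHITE

Derivation:
Step 1: on WHITE (2,9): turn R to W, flip to black, move to (2,8). |black|=4
Step 2: on WHITE (2,8): turn R to N, flip to black, move to (1,8). |black|=5
Step 3: on WHITE (1,8): turn R to E, flip to black, move to (1,9). |black|=6
Step 4: on BLACK (1,9): turn L to N, flip to white, move to (0,9). |black|=5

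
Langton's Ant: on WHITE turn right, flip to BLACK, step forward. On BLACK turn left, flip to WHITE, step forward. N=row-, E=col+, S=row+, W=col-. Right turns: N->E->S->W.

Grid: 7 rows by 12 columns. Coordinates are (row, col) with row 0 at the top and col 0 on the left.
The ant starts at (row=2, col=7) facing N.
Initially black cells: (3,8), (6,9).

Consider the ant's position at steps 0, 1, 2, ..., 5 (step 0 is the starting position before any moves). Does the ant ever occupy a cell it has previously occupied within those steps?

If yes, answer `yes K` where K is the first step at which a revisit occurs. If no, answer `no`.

Answer: no

Derivation:
Step 1: on WHITE (2,7): turn R to E, flip to black, move to (2,8). |black|=3 — new cell
Step 2: on WHITE (2,8): turn R to S, flip to black, move to (3,8). |black|=4 — new cell
Step 3: on BLACK (3,8): turn L to E, flip to white, move to (3,9). |black|=3 — new cell
Step 4: on WHITE (3,9): turn R to S, flip to black, move to (4,9). |black|=4 — new cell
Step 5: on WHITE (4,9): turn R to W, flip to black, move to (4,8). |black|=5 — new cell
No revisit within 5 steps.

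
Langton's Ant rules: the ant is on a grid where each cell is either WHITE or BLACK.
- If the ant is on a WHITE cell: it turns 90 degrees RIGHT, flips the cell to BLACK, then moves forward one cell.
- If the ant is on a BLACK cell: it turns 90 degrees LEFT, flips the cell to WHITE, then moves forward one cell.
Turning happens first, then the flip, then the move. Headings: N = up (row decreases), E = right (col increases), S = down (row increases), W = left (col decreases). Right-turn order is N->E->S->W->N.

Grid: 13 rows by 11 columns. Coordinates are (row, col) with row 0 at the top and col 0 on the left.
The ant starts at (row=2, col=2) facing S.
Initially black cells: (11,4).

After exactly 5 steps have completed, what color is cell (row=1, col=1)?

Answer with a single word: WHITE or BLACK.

Answer: BLACK

Derivation:
Step 1: on WHITE (2,2): turn R to W, flip to black, move to (2,1). |black|=2
Step 2: on WHITE (2,1): turn R to N, flip to black, move to (1,1). |black|=3
Step 3: on WHITE (1,1): turn R to E, flip to black, move to (1,2). |black|=4
Step 4: on WHITE (1,2): turn R to S, flip to black, move to (2,2). |black|=5
Step 5: on BLACK (2,2): turn L to E, flip to white, move to (2,3). |black|=4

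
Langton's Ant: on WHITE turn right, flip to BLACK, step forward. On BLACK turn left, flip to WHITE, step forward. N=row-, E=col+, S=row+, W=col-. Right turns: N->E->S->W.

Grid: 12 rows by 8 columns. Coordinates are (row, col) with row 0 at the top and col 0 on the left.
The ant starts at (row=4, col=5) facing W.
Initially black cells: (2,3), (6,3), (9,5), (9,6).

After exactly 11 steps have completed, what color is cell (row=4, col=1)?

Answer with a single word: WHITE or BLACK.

Answer: WHITE

Derivation:
Step 1: on WHITE (4,5): turn R to N, flip to black, move to (3,5). |black|=5
Step 2: on WHITE (3,5): turn R to E, flip to black, move to (3,6). |black|=6
Step 3: on WHITE (3,6): turn R to S, flip to black, move to (4,6). |black|=7
Step 4: on WHITE (4,6): turn R to W, flip to black, move to (4,5). |black|=8
Step 5: on BLACK (4,5): turn L to S, flip to white, move to (5,5). |black|=7
Step 6: on WHITE (5,5): turn R to W, flip to black, move to (5,4). |black|=8
Step 7: on WHITE (5,4): turn R to N, flip to black, move to (4,4). |black|=9
Step 8: on WHITE (4,4): turn R to E, flip to black, move to (4,5). |black|=10
Step 9: on WHITE (4,5): turn R to S, flip to black, move to (5,5). |black|=11
Step 10: on BLACK (5,5): turn L to E, flip to white, move to (5,6). |black|=10
Step 11: on WHITE (5,6): turn R to S, flip to black, move to (6,6). |black|=11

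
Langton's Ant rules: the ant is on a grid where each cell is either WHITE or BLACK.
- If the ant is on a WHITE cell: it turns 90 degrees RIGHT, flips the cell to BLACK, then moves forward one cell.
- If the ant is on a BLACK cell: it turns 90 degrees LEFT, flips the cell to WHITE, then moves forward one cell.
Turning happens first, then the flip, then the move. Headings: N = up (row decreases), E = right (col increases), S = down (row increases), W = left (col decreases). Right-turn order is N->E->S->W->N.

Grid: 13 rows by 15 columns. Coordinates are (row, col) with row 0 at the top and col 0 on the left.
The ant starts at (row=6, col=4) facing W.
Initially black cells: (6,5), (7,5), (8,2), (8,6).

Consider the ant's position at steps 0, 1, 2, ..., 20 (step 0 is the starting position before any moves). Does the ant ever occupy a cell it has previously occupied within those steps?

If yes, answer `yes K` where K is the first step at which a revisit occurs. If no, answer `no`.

Step 1: on WHITE (6,4): turn R to N, flip to black, move to (5,4). |black|=5 — new cell
Step 2: on WHITE (5,4): turn R to E, flip to black, move to (5,5). |black|=6 — new cell
Step 3: on WHITE (5,5): turn R to S, flip to black, move to (6,5). |black|=7 — new cell
Step 4: on BLACK (6,5): turn L to E, flip to white, move to (6,6). |black|=6 — new cell
Step 5: on WHITE (6,6): turn R to S, flip to black, move to (7,6). |black|=7 — new cell
Step 6: on WHITE (7,6): turn R to W, flip to black, move to (7,5). |black|=8 — new cell
Step 7: on BLACK (7,5): turn L to S, flip to white, move to (8,5). |black|=7 — new cell
Step 8: on WHITE (8,5): turn R to W, flip to black, move to (8,4). |black|=8 — new cell
Step 9: on WHITE (8,4): turn R to N, flip to black, move to (7,4). |black|=9 — new cell
Step 10: on WHITE (7,4): turn R to E, flip to black, move to (7,5). |black|=10 — REVISIT

Answer: yes 10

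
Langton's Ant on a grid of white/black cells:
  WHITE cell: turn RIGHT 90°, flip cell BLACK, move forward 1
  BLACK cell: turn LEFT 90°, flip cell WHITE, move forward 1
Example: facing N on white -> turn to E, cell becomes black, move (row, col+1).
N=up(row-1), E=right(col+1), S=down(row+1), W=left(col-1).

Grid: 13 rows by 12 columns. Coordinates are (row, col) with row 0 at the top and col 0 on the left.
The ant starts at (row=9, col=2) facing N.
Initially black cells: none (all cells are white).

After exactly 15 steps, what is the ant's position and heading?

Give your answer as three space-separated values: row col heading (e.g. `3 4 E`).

Step 1: on WHITE (9,2): turn R to E, flip to black, move to (9,3). |black|=1
Step 2: on WHITE (9,3): turn R to S, flip to black, move to (10,3). |black|=2
Step 3: on WHITE (10,3): turn R to W, flip to black, move to (10,2). |black|=3
Step 4: on WHITE (10,2): turn R to N, flip to black, move to (9,2). |black|=4
Step 5: on BLACK (9,2): turn L to W, flip to white, move to (9,1). |black|=3
Step 6: on WHITE (9,1): turn R to N, flip to black, move to (8,1). |black|=4
Step 7: on WHITE (8,1): turn R to E, flip to black, move to (8,2). |black|=5
Step 8: on WHITE (8,2): turn R to S, flip to black, move to (9,2). |black|=6
Step 9: on WHITE (9,2): turn R to W, flip to black, move to (9,1). |black|=7
Step 10: on BLACK (9,1): turn L to S, flip to white, move to (10,1). |black|=6
Step 11: on WHITE (10,1): turn R to W, flip to black, move to (10,0). |black|=7
Step 12: on WHITE (10,0): turn R to N, flip to black, move to (9,0). |black|=8
Step 13: on WHITE (9,0): turn R to E, flip to black, move to (9,1). |black|=9
Step 14: on WHITE (9,1): turn R to S, flip to black, move to (10,1). |black|=10
Step 15: on BLACK (10,1): turn L to E, flip to white, move to (10,2). |black|=9

Answer: 10 2 E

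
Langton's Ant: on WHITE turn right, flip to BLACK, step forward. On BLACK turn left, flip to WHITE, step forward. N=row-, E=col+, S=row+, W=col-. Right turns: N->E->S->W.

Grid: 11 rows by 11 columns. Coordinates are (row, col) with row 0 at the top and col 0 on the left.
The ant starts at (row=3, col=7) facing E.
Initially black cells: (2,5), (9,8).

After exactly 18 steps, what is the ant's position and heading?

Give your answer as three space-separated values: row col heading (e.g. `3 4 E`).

Step 1: on WHITE (3,7): turn R to S, flip to black, move to (4,7). |black|=3
Step 2: on WHITE (4,7): turn R to W, flip to black, move to (4,6). |black|=4
Step 3: on WHITE (4,6): turn R to N, flip to black, move to (3,6). |black|=5
Step 4: on WHITE (3,6): turn R to E, flip to black, move to (3,7). |black|=6
Step 5: on BLACK (3,7): turn L to N, flip to white, move to (2,7). |black|=5
Step 6: on WHITE (2,7): turn R to E, flip to black, move to (2,8). |black|=6
Step 7: on WHITE (2,8): turn R to S, flip to black, move to (3,8). |black|=7
Step 8: on WHITE (3,8): turn R to W, flip to black, move to (3,7). |black|=8
Step 9: on WHITE (3,7): turn R to N, flip to black, move to (2,7). |black|=9
Step 10: on BLACK (2,7): turn L to W, flip to white, move to (2,6). |black|=8
Step 11: on WHITE (2,6): turn R to N, flip to black, move to (1,6). |black|=9
Step 12: on WHITE (1,6): turn R to E, flip to black, move to (1,7). |black|=10
Step 13: on WHITE (1,7): turn R to S, flip to black, move to (2,7). |black|=11
Step 14: on WHITE (2,7): turn R to W, flip to black, move to (2,6). |black|=12
Step 15: on BLACK (2,6): turn L to S, flip to white, move to (3,6). |black|=11
Step 16: on BLACK (3,6): turn L to E, flip to white, move to (3,7). |black|=10
Step 17: on BLACK (3,7): turn L to N, flip to white, move to (2,7). |black|=9
Step 18: on BLACK (2,7): turn L to W, flip to white, move to (2,6). |black|=8

Answer: 2 6 W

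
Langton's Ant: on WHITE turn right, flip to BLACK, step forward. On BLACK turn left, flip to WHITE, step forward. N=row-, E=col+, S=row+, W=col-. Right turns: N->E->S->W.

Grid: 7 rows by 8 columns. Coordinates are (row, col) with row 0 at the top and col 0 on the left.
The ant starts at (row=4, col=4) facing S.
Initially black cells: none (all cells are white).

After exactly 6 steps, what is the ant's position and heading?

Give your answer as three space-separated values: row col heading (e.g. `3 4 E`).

Answer: 5 5 S

Derivation:
Step 1: on WHITE (4,4): turn R to W, flip to black, move to (4,3). |black|=1
Step 2: on WHITE (4,3): turn R to N, flip to black, move to (3,3). |black|=2
Step 3: on WHITE (3,3): turn R to E, flip to black, move to (3,4). |black|=3
Step 4: on WHITE (3,4): turn R to S, flip to black, move to (4,4). |black|=4
Step 5: on BLACK (4,4): turn L to E, flip to white, move to (4,5). |black|=3
Step 6: on WHITE (4,5): turn R to S, flip to black, move to (5,5). |black|=4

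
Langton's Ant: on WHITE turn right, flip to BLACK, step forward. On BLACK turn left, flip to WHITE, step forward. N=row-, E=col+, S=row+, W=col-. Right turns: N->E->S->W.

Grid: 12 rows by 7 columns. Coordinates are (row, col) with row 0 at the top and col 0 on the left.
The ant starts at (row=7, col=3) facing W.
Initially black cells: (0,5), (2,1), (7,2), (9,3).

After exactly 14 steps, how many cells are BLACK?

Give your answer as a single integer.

Answer: 12

Derivation:
Step 1: on WHITE (7,3): turn R to N, flip to black, move to (6,3). |black|=5
Step 2: on WHITE (6,3): turn R to E, flip to black, move to (6,4). |black|=6
Step 3: on WHITE (6,4): turn R to S, flip to black, move to (7,4). |black|=7
Step 4: on WHITE (7,4): turn R to W, flip to black, move to (7,3). |black|=8
Step 5: on BLACK (7,3): turn L to S, flip to white, move to (8,3). |black|=7
Step 6: on WHITE (8,3): turn R to W, flip to black, move to (8,2). |black|=8
Step 7: on WHITE (8,2): turn R to N, flip to black, move to (7,2). |black|=9
Step 8: on BLACK (7,2): turn L to W, flip to white, move to (7,1). |black|=8
Step 9: on WHITE (7,1): turn R to N, flip to black, move to (6,1). |black|=9
Step 10: on WHITE (6,1): turn R to E, flip to black, move to (6,2). |black|=10
Step 11: on WHITE (6,2): turn R to S, flip to black, move to (7,2). |black|=11
Step 12: on WHITE (7,2): turn R to W, flip to black, move to (7,1). |black|=12
Step 13: on BLACK (7,1): turn L to S, flip to white, move to (8,1). |black|=11
Step 14: on WHITE (8,1): turn R to W, flip to black, move to (8,0). |black|=12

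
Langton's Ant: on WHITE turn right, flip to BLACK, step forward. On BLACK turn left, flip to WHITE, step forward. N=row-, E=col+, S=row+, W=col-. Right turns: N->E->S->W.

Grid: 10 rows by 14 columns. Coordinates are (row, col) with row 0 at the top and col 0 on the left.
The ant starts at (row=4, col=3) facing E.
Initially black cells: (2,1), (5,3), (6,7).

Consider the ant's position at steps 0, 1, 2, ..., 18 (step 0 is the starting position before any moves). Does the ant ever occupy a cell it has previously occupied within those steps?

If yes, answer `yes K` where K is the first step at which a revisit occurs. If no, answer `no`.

Step 1: on WHITE (4,3): turn R to S, flip to black, move to (5,3). |black|=4 — new cell
Step 2: on BLACK (5,3): turn L to E, flip to white, move to (5,4). |black|=3 — new cell
Step 3: on WHITE (5,4): turn R to S, flip to black, move to (6,4). |black|=4 — new cell
Step 4: on WHITE (6,4): turn R to W, flip to black, move to (6,3). |black|=5 — new cell
Step 5: on WHITE (6,3): turn R to N, flip to black, move to (5,3). |black|=6 — REVISIT

Answer: yes 5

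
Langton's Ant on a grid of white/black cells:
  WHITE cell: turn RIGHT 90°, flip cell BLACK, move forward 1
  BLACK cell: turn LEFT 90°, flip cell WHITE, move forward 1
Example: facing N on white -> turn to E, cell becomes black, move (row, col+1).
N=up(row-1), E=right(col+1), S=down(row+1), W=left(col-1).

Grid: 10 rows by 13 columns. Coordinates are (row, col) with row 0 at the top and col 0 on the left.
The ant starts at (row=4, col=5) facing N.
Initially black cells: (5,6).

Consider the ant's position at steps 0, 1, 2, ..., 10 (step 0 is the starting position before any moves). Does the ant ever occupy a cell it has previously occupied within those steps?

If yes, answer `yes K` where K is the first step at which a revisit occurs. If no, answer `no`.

Step 1: on WHITE (4,5): turn R to E, flip to black, move to (4,6). |black|=2 — new cell
Step 2: on WHITE (4,6): turn R to S, flip to black, move to (5,6). |black|=3 — new cell
Step 3: on BLACK (5,6): turn L to E, flip to white, move to (5,7). |black|=2 — new cell
Step 4: on WHITE (5,7): turn R to S, flip to black, move to (6,7). |black|=3 — new cell
Step 5: on WHITE (6,7): turn R to W, flip to black, move to (6,6). |black|=4 — new cell
Step 6: on WHITE (6,6): turn R to N, flip to black, move to (5,6). |black|=5 — REVISIT

Answer: yes 6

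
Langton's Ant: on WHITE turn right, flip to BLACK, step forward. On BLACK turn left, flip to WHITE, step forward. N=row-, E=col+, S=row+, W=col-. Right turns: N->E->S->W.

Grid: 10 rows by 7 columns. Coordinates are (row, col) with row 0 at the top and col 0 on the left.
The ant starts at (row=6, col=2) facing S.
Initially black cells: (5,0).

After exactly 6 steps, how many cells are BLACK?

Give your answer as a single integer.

Answer: 5

Derivation:
Step 1: on WHITE (6,2): turn R to W, flip to black, move to (6,1). |black|=2
Step 2: on WHITE (6,1): turn R to N, flip to black, move to (5,1). |black|=3
Step 3: on WHITE (5,1): turn R to E, flip to black, move to (5,2). |black|=4
Step 4: on WHITE (5,2): turn R to S, flip to black, move to (6,2). |black|=5
Step 5: on BLACK (6,2): turn L to E, flip to white, move to (6,3). |black|=4
Step 6: on WHITE (6,3): turn R to S, flip to black, move to (7,3). |black|=5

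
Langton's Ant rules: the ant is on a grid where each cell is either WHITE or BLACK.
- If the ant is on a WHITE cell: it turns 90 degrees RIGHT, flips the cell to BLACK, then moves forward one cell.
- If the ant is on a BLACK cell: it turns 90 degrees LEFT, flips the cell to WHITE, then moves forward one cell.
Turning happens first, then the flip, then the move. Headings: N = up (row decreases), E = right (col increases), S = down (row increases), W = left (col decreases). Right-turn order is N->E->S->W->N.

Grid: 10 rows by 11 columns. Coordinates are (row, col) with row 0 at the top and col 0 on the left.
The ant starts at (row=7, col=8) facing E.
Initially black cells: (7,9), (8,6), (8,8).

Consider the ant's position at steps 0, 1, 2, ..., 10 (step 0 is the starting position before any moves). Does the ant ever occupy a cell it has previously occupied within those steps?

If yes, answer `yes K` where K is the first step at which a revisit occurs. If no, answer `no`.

Answer: yes 5

Derivation:
Step 1: on WHITE (7,8): turn R to S, flip to black, move to (8,8). |black|=4 — new cell
Step 2: on BLACK (8,8): turn L to E, flip to white, move to (8,9). |black|=3 — new cell
Step 3: on WHITE (8,9): turn R to S, flip to black, move to (9,9). |black|=4 — new cell
Step 4: on WHITE (9,9): turn R to W, flip to black, move to (9,8). |black|=5 — new cell
Step 5: on WHITE (9,8): turn R to N, flip to black, move to (8,8). |black|=6 — REVISIT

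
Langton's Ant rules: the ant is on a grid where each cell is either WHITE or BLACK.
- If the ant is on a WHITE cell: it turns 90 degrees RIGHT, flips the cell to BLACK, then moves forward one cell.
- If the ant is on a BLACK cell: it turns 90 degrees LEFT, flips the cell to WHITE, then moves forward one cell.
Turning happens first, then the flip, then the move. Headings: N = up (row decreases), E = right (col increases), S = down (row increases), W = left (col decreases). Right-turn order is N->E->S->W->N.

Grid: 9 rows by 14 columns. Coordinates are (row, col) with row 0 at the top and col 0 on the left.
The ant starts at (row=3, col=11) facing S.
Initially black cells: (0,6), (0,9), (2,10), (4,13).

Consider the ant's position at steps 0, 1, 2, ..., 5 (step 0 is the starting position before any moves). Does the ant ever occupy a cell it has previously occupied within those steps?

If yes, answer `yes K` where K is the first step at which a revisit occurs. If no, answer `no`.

Answer: no

Derivation:
Step 1: on WHITE (3,11): turn R to W, flip to black, move to (3,10). |black|=5 — new cell
Step 2: on WHITE (3,10): turn R to N, flip to black, move to (2,10). |black|=6 — new cell
Step 3: on BLACK (2,10): turn L to W, flip to white, move to (2,9). |black|=5 — new cell
Step 4: on WHITE (2,9): turn R to N, flip to black, move to (1,9). |black|=6 — new cell
Step 5: on WHITE (1,9): turn R to E, flip to black, move to (1,10). |black|=7 — new cell
No revisit within 5 steps.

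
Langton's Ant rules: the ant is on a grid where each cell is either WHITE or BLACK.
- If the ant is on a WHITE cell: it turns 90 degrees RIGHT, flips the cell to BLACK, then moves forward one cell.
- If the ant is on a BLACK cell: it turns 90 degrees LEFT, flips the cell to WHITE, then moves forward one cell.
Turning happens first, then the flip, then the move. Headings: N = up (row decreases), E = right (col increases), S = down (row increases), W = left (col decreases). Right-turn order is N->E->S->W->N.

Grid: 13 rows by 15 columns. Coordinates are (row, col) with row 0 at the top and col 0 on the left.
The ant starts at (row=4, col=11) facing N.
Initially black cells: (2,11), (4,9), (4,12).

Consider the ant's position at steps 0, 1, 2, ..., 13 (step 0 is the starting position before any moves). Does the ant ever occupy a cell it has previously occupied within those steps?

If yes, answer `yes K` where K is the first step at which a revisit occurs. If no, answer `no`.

Answer: yes 5

Derivation:
Step 1: on WHITE (4,11): turn R to E, flip to black, move to (4,12). |black|=4 — new cell
Step 2: on BLACK (4,12): turn L to N, flip to white, move to (3,12). |black|=3 — new cell
Step 3: on WHITE (3,12): turn R to E, flip to black, move to (3,13). |black|=4 — new cell
Step 4: on WHITE (3,13): turn R to S, flip to black, move to (4,13). |black|=5 — new cell
Step 5: on WHITE (4,13): turn R to W, flip to black, move to (4,12). |black|=6 — REVISIT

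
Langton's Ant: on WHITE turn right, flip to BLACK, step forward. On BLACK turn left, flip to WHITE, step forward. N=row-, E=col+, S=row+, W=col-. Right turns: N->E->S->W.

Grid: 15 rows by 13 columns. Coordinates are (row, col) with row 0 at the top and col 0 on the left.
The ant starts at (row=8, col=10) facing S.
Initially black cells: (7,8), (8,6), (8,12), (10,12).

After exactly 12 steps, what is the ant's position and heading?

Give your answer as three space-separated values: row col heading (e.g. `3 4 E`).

Answer: 8 12 S

Derivation:
Step 1: on WHITE (8,10): turn R to W, flip to black, move to (8,9). |black|=5
Step 2: on WHITE (8,9): turn R to N, flip to black, move to (7,9). |black|=6
Step 3: on WHITE (7,9): turn R to E, flip to black, move to (7,10). |black|=7
Step 4: on WHITE (7,10): turn R to S, flip to black, move to (8,10). |black|=8
Step 5: on BLACK (8,10): turn L to E, flip to white, move to (8,11). |black|=7
Step 6: on WHITE (8,11): turn R to S, flip to black, move to (9,11). |black|=8
Step 7: on WHITE (9,11): turn R to W, flip to black, move to (9,10). |black|=9
Step 8: on WHITE (9,10): turn R to N, flip to black, move to (8,10). |black|=10
Step 9: on WHITE (8,10): turn R to E, flip to black, move to (8,11). |black|=11
Step 10: on BLACK (8,11): turn L to N, flip to white, move to (7,11). |black|=10
Step 11: on WHITE (7,11): turn R to E, flip to black, move to (7,12). |black|=11
Step 12: on WHITE (7,12): turn R to S, flip to black, move to (8,12). |black|=12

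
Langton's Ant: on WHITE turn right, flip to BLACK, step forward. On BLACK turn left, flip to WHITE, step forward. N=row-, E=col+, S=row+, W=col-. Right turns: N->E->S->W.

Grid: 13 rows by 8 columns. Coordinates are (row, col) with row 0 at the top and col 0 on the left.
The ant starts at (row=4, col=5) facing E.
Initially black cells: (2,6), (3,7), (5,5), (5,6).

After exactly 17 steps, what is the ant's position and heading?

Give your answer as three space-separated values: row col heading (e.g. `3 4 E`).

Answer: 3 7 N

Derivation:
Step 1: on WHITE (4,5): turn R to S, flip to black, move to (5,5). |black|=5
Step 2: on BLACK (5,5): turn L to E, flip to white, move to (5,6). |black|=4
Step 3: on BLACK (5,6): turn L to N, flip to white, move to (4,6). |black|=3
Step 4: on WHITE (4,6): turn R to E, flip to black, move to (4,7). |black|=4
Step 5: on WHITE (4,7): turn R to S, flip to black, move to (5,7). |black|=5
Step 6: on WHITE (5,7): turn R to W, flip to black, move to (5,6). |black|=6
Step 7: on WHITE (5,6): turn R to N, flip to black, move to (4,6). |black|=7
Step 8: on BLACK (4,6): turn L to W, flip to white, move to (4,5). |black|=6
Step 9: on BLACK (4,5): turn L to S, flip to white, move to (5,5). |black|=5
Step 10: on WHITE (5,5): turn R to W, flip to black, move to (5,4). |black|=6
Step 11: on WHITE (5,4): turn R to N, flip to black, move to (4,4). |black|=7
Step 12: on WHITE (4,4): turn R to E, flip to black, move to (4,5). |black|=8
Step 13: on WHITE (4,5): turn R to S, flip to black, move to (5,5). |black|=9
Step 14: on BLACK (5,5): turn L to E, flip to white, move to (5,6). |black|=8
Step 15: on BLACK (5,6): turn L to N, flip to white, move to (4,6). |black|=7
Step 16: on WHITE (4,6): turn R to E, flip to black, move to (4,7). |black|=8
Step 17: on BLACK (4,7): turn L to N, flip to white, move to (3,7). |black|=7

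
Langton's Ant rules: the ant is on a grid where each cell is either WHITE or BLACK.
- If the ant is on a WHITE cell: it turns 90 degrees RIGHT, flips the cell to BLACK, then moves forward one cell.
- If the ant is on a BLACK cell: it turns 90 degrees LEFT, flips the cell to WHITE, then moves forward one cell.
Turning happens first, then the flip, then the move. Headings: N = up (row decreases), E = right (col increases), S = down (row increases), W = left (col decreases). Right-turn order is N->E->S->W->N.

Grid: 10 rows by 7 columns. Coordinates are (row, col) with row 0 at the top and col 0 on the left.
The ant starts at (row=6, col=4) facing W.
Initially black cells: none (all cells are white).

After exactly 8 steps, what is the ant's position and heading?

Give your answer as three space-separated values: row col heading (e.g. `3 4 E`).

Step 1: on WHITE (6,4): turn R to N, flip to black, move to (5,4). |black|=1
Step 2: on WHITE (5,4): turn R to E, flip to black, move to (5,5). |black|=2
Step 3: on WHITE (5,5): turn R to S, flip to black, move to (6,5). |black|=3
Step 4: on WHITE (6,5): turn R to W, flip to black, move to (6,4). |black|=4
Step 5: on BLACK (6,4): turn L to S, flip to white, move to (7,4). |black|=3
Step 6: on WHITE (7,4): turn R to W, flip to black, move to (7,3). |black|=4
Step 7: on WHITE (7,3): turn R to N, flip to black, move to (6,3). |black|=5
Step 8: on WHITE (6,3): turn R to E, flip to black, move to (6,4). |black|=6

Answer: 6 4 E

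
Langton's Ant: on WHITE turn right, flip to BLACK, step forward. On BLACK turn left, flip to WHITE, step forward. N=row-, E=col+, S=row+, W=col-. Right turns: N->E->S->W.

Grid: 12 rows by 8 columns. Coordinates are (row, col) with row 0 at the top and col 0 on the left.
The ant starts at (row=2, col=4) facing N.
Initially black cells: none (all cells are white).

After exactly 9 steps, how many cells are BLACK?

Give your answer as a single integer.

Answer: 7

Derivation:
Step 1: on WHITE (2,4): turn R to E, flip to black, move to (2,5). |black|=1
Step 2: on WHITE (2,5): turn R to S, flip to black, move to (3,5). |black|=2
Step 3: on WHITE (3,5): turn R to W, flip to black, move to (3,4). |black|=3
Step 4: on WHITE (3,4): turn R to N, flip to black, move to (2,4). |black|=4
Step 5: on BLACK (2,4): turn L to W, flip to white, move to (2,3). |black|=3
Step 6: on WHITE (2,3): turn R to N, flip to black, move to (1,3). |black|=4
Step 7: on WHITE (1,3): turn R to E, flip to black, move to (1,4). |black|=5
Step 8: on WHITE (1,4): turn R to S, flip to black, move to (2,4). |black|=6
Step 9: on WHITE (2,4): turn R to W, flip to black, move to (2,3). |black|=7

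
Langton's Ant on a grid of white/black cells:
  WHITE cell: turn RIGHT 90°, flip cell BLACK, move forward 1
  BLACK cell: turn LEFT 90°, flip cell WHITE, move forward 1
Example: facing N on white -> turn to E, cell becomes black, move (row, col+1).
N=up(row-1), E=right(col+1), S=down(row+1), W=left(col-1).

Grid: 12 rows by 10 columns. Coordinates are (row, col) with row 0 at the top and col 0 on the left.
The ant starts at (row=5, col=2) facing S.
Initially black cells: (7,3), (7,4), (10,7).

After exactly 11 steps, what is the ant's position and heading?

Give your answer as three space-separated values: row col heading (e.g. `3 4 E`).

Step 1: on WHITE (5,2): turn R to W, flip to black, move to (5,1). |black|=4
Step 2: on WHITE (5,1): turn R to N, flip to black, move to (4,1). |black|=5
Step 3: on WHITE (4,1): turn R to E, flip to black, move to (4,2). |black|=6
Step 4: on WHITE (4,2): turn R to S, flip to black, move to (5,2). |black|=7
Step 5: on BLACK (5,2): turn L to E, flip to white, move to (5,3). |black|=6
Step 6: on WHITE (5,3): turn R to S, flip to black, move to (6,3). |black|=7
Step 7: on WHITE (6,3): turn R to W, flip to black, move to (6,2). |black|=8
Step 8: on WHITE (6,2): turn R to N, flip to black, move to (5,2). |black|=9
Step 9: on WHITE (5,2): turn R to E, flip to black, move to (5,3). |black|=10
Step 10: on BLACK (5,3): turn L to N, flip to white, move to (4,3). |black|=9
Step 11: on WHITE (4,3): turn R to E, flip to black, move to (4,4). |black|=10

Answer: 4 4 E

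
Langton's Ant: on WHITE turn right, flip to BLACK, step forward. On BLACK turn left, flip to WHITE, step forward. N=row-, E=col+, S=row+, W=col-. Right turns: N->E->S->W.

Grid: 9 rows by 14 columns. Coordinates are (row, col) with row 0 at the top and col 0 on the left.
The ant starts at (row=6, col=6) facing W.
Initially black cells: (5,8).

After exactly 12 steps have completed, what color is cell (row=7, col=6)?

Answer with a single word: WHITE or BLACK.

Step 1: on WHITE (6,6): turn R to N, flip to black, move to (5,6). |black|=2
Step 2: on WHITE (5,6): turn R to E, flip to black, move to (5,7). |black|=3
Step 3: on WHITE (5,7): turn R to S, flip to black, move to (6,7). |black|=4
Step 4: on WHITE (6,7): turn R to W, flip to black, move to (6,6). |black|=5
Step 5: on BLACK (6,6): turn L to S, flip to white, move to (7,6). |black|=4
Step 6: on WHITE (7,6): turn R to W, flip to black, move to (7,5). |black|=5
Step 7: on WHITE (7,5): turn R to N, flip to black, move to (6,5). |black|=6
Step 8: on WHITE (6,5): turn R to E, flip to black, move to (6,6). |black|=7
Step 9: on WHITE (6,6): turn R to S, flip to black, move to (7,6). |black|=8
Step 10: on BLACK (7,6): turn L to E, flip to white, move to (7,7). |black|=7
Step 11: on WHITE (7,7): turn R to S, flip to black, move to (8,7). |black|=8
Step 12: on WHITE (8,7): turn R to W, flip to black, move to (8,6). |black|=9

Answer: WHITE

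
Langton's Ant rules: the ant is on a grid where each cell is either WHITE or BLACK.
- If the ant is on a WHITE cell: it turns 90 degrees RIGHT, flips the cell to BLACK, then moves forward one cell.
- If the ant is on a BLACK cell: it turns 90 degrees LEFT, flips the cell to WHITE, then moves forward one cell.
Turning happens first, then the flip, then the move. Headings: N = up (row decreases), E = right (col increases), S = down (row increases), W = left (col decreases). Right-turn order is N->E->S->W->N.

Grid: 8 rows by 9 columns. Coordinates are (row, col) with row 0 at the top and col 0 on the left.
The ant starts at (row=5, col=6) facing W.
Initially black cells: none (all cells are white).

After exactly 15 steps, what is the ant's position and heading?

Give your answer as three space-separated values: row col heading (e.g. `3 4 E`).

Step 1: on WHITE (5,6): turn R to N, flip to black, move to (4,6). |black|=1
Step 2: on WHITE (4,6): turn R to E, flip to black, move to (4,7). |black|=2
Step 3: on WHITE (4,7): turn R to S, flip to black, move to (5,7). |black|=3
Step 4: on WHITE (5,7): turn R to W, flip to black, move to (5,6). |black|=4
Step 5: on BLACK (5,6): turn L to S, flip to white, move to (6,6). |black|=3
Step 6: on WHITE (6,6): turn R to W, flip to black, move to (6,5). |black|=4
Step 7: on WHITE (6,5): turn R to N, flip to black, move to (5,5). |black|=5
Step 8: on WHITE (5,5): turn R to E, flip to black, move to (5,6). |black|=6
Step 9: on WHITE (5,6): turn R to S, flip to black, move to (6,6). |black|=7
Step 10: on BLACK (6,6): turn L to E, flip to white, move to (6,7). |black|=6
Step 11: on WHITE (6,7): turn R to S, flip to black, move to (7,7). |black|=7
Step 12: on WHITE (7,7): turn R to W, flip to black, move to (7,6). |black|=8
Step 13: on WHITE (7,6): turn R to N, flip to black, move to (6,6). |black|=9
Step 14: on WHITE (6,6): turn R to E, flip to black, move to (6,7). |black|=10
Step 15: on BLACK (6,7): turn L to N, flip to white, move to (5,7). |black|=9

Answer: 5 7 N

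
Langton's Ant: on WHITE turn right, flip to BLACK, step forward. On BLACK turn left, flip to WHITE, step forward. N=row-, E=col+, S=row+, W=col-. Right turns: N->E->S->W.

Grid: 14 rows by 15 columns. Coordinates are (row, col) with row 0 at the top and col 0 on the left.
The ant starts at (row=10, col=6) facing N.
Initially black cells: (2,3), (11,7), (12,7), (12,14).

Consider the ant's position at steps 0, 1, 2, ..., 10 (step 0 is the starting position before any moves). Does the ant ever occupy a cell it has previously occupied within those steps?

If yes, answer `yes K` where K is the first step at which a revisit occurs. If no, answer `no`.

Answer: yes 9

Derivation:
Step 1: on WHITE (10,6): turn R to E, flip to black, move to (10,7). |black|=5 — new cell
Step 2: on WHITE (10,7): turn R to S, flip to black, move to (11,7). |black|=6 — new cell
Step 3: on BLACK (11,7): turn L to E, flip to white, move to (11,8). |black|=5 — new cell
Step 4: on WHITE (11,8): turn R to S, flip to black, move to (12,8). |black|=6 — new cell
Step 5: on WHITE (12,8): turn R to W, flip to black, move to (12,7). |black|=7 — new cell
Step 6: on BLACK (12,7): turn L to S, flip to white, move to (13,7). |black|=6 — new cell
Step 7: on WHITE (13,7): turn R to W, flip to black, move to (13,6). |black|=7 — new cell
Step 8: on WHITE (13,6): turn R to N, flip to black, move to (12,6). |black|=8 — new cell
Step 9: on WHITE (12,6): turn R to E, flip to black, move to (12,7). |black|=9 — REVISIT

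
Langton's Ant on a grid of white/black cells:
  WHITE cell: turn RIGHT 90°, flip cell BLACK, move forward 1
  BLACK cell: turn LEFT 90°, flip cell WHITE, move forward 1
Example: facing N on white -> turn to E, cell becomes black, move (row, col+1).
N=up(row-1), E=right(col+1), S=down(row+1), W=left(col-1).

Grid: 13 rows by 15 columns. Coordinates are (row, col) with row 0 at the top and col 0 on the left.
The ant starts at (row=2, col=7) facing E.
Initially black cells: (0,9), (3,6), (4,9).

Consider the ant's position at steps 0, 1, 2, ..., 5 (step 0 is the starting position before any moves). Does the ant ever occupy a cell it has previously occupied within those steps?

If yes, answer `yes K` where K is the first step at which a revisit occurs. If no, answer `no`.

Answer: no

Derivation:
Step 1: on WHITE (2,7): turn R to S, flip to black, move to (3,7). |black|=4 — new cell
Step 2: on WHITE (3,7): turn R to W, flip to black, move to (3,6). |black|=5 — new cell
Step 3: on BLACK (3,6): turn L to S, flip to white, move to (4,6). |black|=4 — new cell
Step 4: on WHITE (4,6): turn R to W, flip to black, move to (4,5). |black|=5 — new cell
Step 5: on WHITE (4,5): turn R to N, flip to black, move to (3,5). |black|=6 — new cell
No revisit within 5 steps.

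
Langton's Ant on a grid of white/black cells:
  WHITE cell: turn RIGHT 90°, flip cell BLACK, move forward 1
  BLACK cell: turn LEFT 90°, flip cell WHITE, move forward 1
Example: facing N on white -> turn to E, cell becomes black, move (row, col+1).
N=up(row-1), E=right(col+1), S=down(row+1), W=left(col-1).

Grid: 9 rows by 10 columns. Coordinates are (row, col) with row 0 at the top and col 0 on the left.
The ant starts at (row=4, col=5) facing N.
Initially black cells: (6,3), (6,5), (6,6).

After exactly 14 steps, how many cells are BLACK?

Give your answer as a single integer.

Step 1: on WHITE (4,5): turn R to E, flip to black, move to (4,6). |black|=4
Step 2: on WHITE (4,6): turn R to S, flip to black, move to (5,6). |black|=5
Step 3: on WHITE (5,6): turn R to W, flip to black, move to (5,5). |black|=6
Step 4: on WHITE (5,5): turn R to N, flip to black, move to (4,5). |black|=7
Step 5: on BLACK (4,5): turn L to W, flip to white, move to (4,4). |black|=6
Step 6: on WHITE (4,4): turn R to N, flip to black, move to (3,4). |black|=7
Step 7: on WHITE (3,4): turn R to E, flip to black, move to (3,5). |black|=8
Step 8: on WHITE (3,5): turn R to S, flip to black, move to (4,5). |black|=9
Step 9: on WHITE (4,5): turn R to W, flip to black, move to (4,4). |black|=10
Step 10: on BLACK (4,4): turn L to S, flip to white, move to (5,4). |black|=9
Step 11: on WHITE (5,4): turn R to W, flip to black, move to (5,3). |black|=10
Step 12: on WHITE (5,3): turn R to N, flip to black, move to (4,3). |black|=11
Step 13: on WHITE (4,3): turn R to E, flip to black, move to (4,4). |black|=12
Step 14: on WHITE (4,4): turn R to S, flip to black, move to (5,4). |black|=13

Answer: 13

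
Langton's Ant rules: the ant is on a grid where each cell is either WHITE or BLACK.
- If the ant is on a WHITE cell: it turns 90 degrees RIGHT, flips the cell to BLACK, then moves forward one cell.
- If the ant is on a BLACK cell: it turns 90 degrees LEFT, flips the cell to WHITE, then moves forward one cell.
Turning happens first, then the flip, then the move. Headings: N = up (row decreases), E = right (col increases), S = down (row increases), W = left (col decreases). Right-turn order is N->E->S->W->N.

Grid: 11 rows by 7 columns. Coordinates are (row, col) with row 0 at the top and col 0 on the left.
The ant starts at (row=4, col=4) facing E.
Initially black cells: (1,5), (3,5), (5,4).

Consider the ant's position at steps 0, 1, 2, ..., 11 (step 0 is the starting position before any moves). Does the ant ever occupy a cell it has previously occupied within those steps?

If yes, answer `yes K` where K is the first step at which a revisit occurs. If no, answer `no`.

Step 1: on WHITE (4,4): turn R to S, flip to black, move to (5,4). |black|=4 — new cell
Step 2: on BLACK (5,4): turn L to E, flip to white, move to (5,5). |black|=3 — new cell
Step 3: on WHITE (5,5): turn R to S, flip to black, move to (6,5). |black|=4 — new cell
Step 4: on WHITE (6,5): turn R to W, flip to black, move to (6,4). |black|=5 — new cell
Step 5: on WHITE (6,4): turn R to N, flip to black, move to (5,4). |black|=6 — REVISIT

Answer: yes 5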